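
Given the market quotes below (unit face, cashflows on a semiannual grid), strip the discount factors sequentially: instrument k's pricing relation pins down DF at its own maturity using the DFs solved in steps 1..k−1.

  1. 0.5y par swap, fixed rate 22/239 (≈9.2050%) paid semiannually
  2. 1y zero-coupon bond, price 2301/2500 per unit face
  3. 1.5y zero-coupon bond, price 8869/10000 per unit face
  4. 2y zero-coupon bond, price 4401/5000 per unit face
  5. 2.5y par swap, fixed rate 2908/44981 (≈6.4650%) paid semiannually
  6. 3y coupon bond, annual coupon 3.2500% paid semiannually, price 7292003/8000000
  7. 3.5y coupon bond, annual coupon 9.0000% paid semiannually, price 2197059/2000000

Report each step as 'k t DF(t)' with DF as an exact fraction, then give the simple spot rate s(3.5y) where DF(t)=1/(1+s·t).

step 1 [0.5y] swap r/2=11/239: DF=(1 − 11/239·(0))/(1+11/239) = 239/250 ≈ 0.956000
step 2 [1y] zero: DF = P = 2301/2500 ≈ 0.920400
step 3 [1.5y] zero: DF = P = 8869/10000 ≈ 0.886900
step 4 [2y] zero: DF = P = 4401/5000 ≈ 0.880200
step 5 [2.5y] swap r/2=1454/44981: DF=(1 − 1454/44981·(0.956000+0.920400+0.886900+0.880200))/(1+1454/44981) = 4273/5000 ≈ 0.854600
step 6 [3y] bond c/2=13/800: DF=(7292003/8000000 − 13/800·(0.956000+0.920400+0.886900+0.880200+0.854600))/(1+13/800) = 33/40 ≈ 0.825000
step 7 [3.5y] bond c/2=9/200: DF=(2197059/2000000 − 9/200·(0.956000+0.920400+0.886900+0.880200+0.854600+0.825000))/(1+9/200) = 411/500 ≈ 0.822000

1 1/2 239/250
2 1 2301/2500
3 3/2 8869/10000
4 2 4401/5000
5 5/2 4273/5000
6 3 33/40
7 7/2 411/500
s(3.5y) = (1/(411/500) − 1)/(7/2) = 178/2877 ≈ 6.1870%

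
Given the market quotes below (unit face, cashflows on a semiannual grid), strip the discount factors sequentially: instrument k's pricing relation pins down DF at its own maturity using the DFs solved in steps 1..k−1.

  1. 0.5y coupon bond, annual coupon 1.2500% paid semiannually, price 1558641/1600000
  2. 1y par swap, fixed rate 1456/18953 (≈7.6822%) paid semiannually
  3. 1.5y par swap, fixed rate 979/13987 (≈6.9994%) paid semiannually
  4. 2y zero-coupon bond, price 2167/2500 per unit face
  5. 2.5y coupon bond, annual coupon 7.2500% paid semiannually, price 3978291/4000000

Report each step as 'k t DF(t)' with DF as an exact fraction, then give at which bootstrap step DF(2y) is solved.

1 1/2 9681/10000
2 1 1159/1250
3 3/2 9021/10000
4 2 2167/2500
5 5/2 2079/2500
DF(2y) is solved at step 4

step 1 [0.5y] bond c/2=1/160: DF=(1558641/1600000 − 1/160·(0))/(1+1/160) = 9681/10000 ≈ 0.968100
step 2 [1y] swap r/2=728/18953: DF=(1 − 728/18953·(0.968100))/(1+728/18953) = 1159/1250 ≈ 0.927200
step 3 [1.5y] swap r/2=979/27974: DF=(1 − 979/27974·(0.968100+0.927200))/(1+979/27974) = 9021/10000 ≈ 0.902100
step 4 [2y] zero: DF = P = 2167/2500 ≈ 0.866800
step 5 [2.5y] bond c/2=29/800: DF=(3978291/4000000 − 29/800·(0.968100+0.927200+0.902100+0.866800))/(1+29/800) = 2079/2500 ≈ 0.831600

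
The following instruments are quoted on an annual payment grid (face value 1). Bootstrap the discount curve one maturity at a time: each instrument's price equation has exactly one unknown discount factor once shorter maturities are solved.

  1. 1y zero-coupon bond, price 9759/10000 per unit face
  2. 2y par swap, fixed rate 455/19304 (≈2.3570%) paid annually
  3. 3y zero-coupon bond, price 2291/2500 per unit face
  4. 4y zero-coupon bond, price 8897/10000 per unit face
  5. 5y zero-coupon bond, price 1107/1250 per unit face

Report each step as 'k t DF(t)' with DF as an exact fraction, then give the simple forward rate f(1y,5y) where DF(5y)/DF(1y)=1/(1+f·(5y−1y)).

1 1 9759/10000
2 2 1909/2000
3 3 2291/2500
4 4 8897/10000
5 5 1107/1250
f(1y,5y) = ((9759/10000)/(1107/1250) − 1)/(4) = 301/11808 ≈ 2.5491%

step 1 [1y] zero: DF = P = 9759/10000 ≈ 0.975900
step 2 [2y] swap r/1=455/19304: DF=(1 − 455/19304·(0.975900))/(1+455/19304) = 1909/2000 ≈ 0.954500
step 3 [3y] zero: DF = P = 2291/2500 ≈ 0.916400
step 4 [4y] zero: DF = P = 8897/10000 ≈ 0.889700
step 5 [5y] zero: DF = P = 1107/1250 ≈ 0.885600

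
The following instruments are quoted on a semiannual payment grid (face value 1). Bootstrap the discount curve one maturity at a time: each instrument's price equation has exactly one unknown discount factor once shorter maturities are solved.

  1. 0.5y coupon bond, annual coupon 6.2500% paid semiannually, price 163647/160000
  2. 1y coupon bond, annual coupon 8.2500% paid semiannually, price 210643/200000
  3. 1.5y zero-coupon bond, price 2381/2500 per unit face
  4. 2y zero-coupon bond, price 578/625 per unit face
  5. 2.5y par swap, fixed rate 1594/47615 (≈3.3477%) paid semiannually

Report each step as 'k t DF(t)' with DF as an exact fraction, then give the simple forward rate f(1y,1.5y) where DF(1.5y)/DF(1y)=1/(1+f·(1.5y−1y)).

step 1 [0.5y] bond c/2=1/32: DF=(163647/160000 − 1/32·(0))/(1+1/32) = 4959/5000 ≈ 0.991800
step 2 [1y] bond c/2=33/800: DF=(210643/200000 − 33/800·(0.991800))/(1+33/800) = 4861/5000 ≈ 0.972200
step 3 [1.5y] zero: DF = P = 2381/2500 ≈ 0.952400
step 4 [2y] zero: DF = P = 578/625 ≈ 0.924800
step 5 [2.5y] swap r/2=797/47615: DF=(1 − 797/47615·(0.991800+0.972200+0.952400+0.924800))/(1+797/47615) = 9203/10000 ≈ 0.920300

1 1/2 4959/5000
2 1 4861/5000
3 3/2 2381/2500
4 2 578/625
5 5/2 9203/10000
f(1y,1.5y) = ((4861/5000)/(2381/2500) − 1)/(1/2) = 99/2381 ≈ 4.1579%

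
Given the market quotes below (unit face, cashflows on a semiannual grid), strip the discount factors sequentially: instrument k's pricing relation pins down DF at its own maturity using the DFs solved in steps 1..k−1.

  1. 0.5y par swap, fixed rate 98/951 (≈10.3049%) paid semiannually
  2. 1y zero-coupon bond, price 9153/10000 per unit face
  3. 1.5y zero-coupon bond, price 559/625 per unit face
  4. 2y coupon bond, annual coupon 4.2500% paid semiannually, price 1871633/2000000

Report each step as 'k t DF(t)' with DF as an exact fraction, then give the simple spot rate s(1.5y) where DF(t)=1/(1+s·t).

step 1 [0.5y] swap r/2=49/951: DF=(1 − 49/951·(0))/(1+49/951) = 951/1000 ≈ 0.951000
step 2 [1y] zero: DF = P = 9153/10000 ≈ 0.915300
step 3 [1.5y] zero: DF = P = 559/625 ≈ 0.894400
step 4 [2y] bond c/2=17/800: DF=(1871633/2000000 − 17/800·(0.951000+0.915300+0.894400))/(1+17/800) = 8589/10000 ≈ 0.858900

1 1/2 951/1000
2 1 9153/10000
3 3/2 559/625
4 2 8589/10000
s(1.5y) = (1/(559/625) − 1)/(3/2) = 44/559 ≈ 7.8712%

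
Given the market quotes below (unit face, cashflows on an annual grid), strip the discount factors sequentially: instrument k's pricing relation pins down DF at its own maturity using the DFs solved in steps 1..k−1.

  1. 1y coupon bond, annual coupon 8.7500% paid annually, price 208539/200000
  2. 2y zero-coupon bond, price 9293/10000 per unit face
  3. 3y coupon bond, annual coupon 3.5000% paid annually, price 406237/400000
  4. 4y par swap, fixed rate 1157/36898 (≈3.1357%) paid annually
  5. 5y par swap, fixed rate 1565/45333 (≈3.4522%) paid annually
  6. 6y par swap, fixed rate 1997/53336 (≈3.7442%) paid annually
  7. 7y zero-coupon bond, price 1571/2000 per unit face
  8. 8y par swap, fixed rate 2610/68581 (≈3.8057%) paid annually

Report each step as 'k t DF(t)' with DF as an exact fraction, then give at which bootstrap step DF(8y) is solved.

step 1 [1y] bond c/1=7/80: DF=(208539/200000 − 7/80·(0))/(1+7/80) = 2397/2500 ≈ 0.958800
step 2 [2y] zero: DF = P = 9293/10000 ≈ 0.929300
step 3 [3y] bond c/1=7/200: DF=(406237/400000 − 7/200·(0.958800+0.929300))/(1+7/200) = 4587/5000 ≈ 0.917400
step 4 [4y] swap r/1=1157/36898: DF=(1 − 1157/36898·(0.958800+0.929300+0.917400))/(1+1157/36898) = 8843/10000 ≈ 0.884300
step 5 [5y] swap r/1=1565/45333: DF=(1 − 1565/45333·(0.958800+0.929300+0.917400+0.884300))/(1+1565/45333) = 1687/2000 ≈ 0.843500
step 6 [6y] swap r/1=1997/53336: DF=(1 − 1997/53336·(0.958800+0.929300+0.917400+0.884300+0.843500))/(1+1997/53336) = 8003/10000 ≈ 0.800300
step 7 [7y] zero: DF = P = 1571/2000 ≈ 0.785500
step 8 [8y] swap r/1=2610/68581: DF=(1 − 2610/68581·(0.958800+0.929300+0.917400+0.884300+0.843500+0.800300+0.785500))/(1+2610/68581) = 739/1000 ≈ 0.739000

1 1 2397/2500
2 2 9293/10000
3 3 4587/5000
4 4 8843/10000
5 5 1687/2000
6 6 8003/10000
7 7 1571/2000
8 8 739/1000
DF(8y) is solved at step 8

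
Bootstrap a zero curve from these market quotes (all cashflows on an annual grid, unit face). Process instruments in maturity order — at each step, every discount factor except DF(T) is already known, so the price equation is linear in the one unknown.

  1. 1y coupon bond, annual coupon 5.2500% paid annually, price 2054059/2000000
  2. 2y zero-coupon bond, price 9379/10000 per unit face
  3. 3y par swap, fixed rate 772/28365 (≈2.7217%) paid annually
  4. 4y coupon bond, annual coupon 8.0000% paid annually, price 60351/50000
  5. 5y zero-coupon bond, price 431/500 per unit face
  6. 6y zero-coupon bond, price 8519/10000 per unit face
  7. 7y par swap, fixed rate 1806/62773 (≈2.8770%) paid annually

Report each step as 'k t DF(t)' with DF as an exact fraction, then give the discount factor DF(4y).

1 1 4879/5000
2 2 9379/10000
3 3 2307/2500
4 4 363/400
5 5 431/500
6 6 8519/10000
7 7 4097/5000
DF(4y) = 363/400 ≈ 0.907500

step 1 [1y] bond c/1=21/400: DF=(2054059/2000000 − 21/400·(0))/(1+21/400) = 4879/5000 ≈ 0.975800
step 2 [2y] zero: DF = P = 9379/10000 ≈ 0.937900
step 3 [3y] swap r/1=772/28365: DF=(1 − 772/28365·(0.975800+0.937900))/(1+772/28365) = 2307/2500 ≈ 0.922800
step 4 [4y] bond c/1=2/25: DF=(60351/50000 − 2/25·(0.975800+0.937900+0.922800))/(1+2/25) = 363/400 ≈ 0.907500
step 5 [5y] zero: DF = P = 431/500 ≈ 0.862000
step 6 [6y] zero: DF = P = 8519/10000 ≈ 0.851900
step 7 [7y] swap r/1=1806/62773: DF=(1 − 1806/62773·(0.975800+0.937900+0.922800+0.907500+0.862000+0.851900))/(1+1806/62773) = 4097/5000 ≈ 0.819400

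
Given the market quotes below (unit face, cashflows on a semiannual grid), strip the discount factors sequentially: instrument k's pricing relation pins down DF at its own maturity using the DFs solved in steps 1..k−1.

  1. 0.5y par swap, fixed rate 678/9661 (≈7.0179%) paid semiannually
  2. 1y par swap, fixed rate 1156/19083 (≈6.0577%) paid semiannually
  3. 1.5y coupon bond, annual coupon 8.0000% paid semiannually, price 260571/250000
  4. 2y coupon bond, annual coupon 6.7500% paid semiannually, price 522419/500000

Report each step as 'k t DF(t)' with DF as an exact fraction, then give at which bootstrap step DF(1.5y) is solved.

step 1 [0.5y] swap r/2=339/9661: DF=(1 − 339/9661·(0))/(1+339/9661) = 9661/10000 ≈ 0.966100
step 2 [1y] swap r/2=578/19083: DF=(1 − 578/19083·(0.966100))/(1+578/19083) = 4711/5000 ≈ 0.942200
step 3 [1.5y] bond c/2=1/25: DF=(260571/250000 − 1/25·(0.966100+0.942200))/(1+1/25) = 1161/1250 ≈ 0.928800
step 4 [2y] bond c/2=27/800: DF=(522419/500000 − 27/800·(0.966100+0.942200+0.928800))/(1+27/800) = 9181/10000 ≈ 0.918100

1 1/2 9661/10000
2 1 4711/5000
3 3/2 1161/1250
4 2 9181/10000
DF(1.5y) is solved at step 3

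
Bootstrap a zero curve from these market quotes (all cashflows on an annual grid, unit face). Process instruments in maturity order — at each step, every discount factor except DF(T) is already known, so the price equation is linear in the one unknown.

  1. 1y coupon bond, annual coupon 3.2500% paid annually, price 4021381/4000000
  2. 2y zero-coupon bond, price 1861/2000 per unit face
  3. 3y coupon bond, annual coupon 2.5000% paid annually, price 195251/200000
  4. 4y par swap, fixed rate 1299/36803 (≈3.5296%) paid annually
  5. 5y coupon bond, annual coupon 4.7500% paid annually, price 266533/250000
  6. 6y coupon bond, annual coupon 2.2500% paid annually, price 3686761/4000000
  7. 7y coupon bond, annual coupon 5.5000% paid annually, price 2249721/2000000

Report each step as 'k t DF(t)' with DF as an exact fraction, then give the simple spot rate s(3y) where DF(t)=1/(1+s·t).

step 1 [1y] bond c/1=13/400: DF=(4021381/4000000 − 13/400·(0))/(1+13/400) = 9737/10000 ≈ 0.973700
step 2 [2y] zero: DF = P = 1861/2000 ≈ 0.930500
step 3 [3y] bond c/1=1/40: DF=(195251/200000 − 1/40·(0.973700+0.930500))/(1+1/40) = 453/500 ≈ 0.906000
step 4 [4y] swap r/1=1299/36803: DF=(1 − 1299/36803·(0.973700+0.930500+0.906000))/(1+1299/36803) = 8701/10000 ≈ 0.870100
step 5 [5y] bond c/1=19/400: DF=(266533/250000 − 19/400·(0.973700+0.930500+0.906000+0.870100))/(1+19/400) = 8509/10000 ≈ 0.850900
step 6 [6y] bond c/1=9/400: DF=(3686761/4000000 − 9/400·(0.973700+0.930500+0.906000+0.870100+0.850900))/(1+9/400) = 8017/10000 ≈ 0.801700
step 7 [7y] bond c/1=11/200: DF=(2249721/2000000 − 11/200·(0.973700+0.930500+0.906000+0.870100+0.850900+0.801700))/(1+11/200) = 3941/5000 ≈ 0.788200

1 1 9737/10000
2 2 1861/2000
3 3 453/500
4 4 8701/10000
5 5 8509/10000
6 6 8017/10000
7 7 3941/5000
s(3y) = (1/(453/500) − 1)/(3) = 47/1359 ≈ 3.4584%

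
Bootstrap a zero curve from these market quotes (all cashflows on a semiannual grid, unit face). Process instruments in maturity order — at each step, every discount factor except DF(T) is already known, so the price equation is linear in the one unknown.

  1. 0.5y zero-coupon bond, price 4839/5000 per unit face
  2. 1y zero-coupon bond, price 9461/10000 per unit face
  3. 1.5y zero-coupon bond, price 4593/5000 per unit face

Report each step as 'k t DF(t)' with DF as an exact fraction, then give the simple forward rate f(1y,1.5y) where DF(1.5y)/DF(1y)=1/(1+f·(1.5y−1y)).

step 1 [0.5y] zero: DF = P = 4839/5000 ≈ 0.967800
step 2 [1y] zero: DF = P = 9461/10000 ≈ 0.946100
step 3 [1.5y] zero: DF = P = 4593/5000 ≈ 0.918600

1 1/2 4839/5000
2 1 9461/10000
3 3/2 4593/5000
f(1y,1.5y) = ((9461/10000)/(4593/5000) − 1)/(1/2) = 275/4593 ≈ 5.9874%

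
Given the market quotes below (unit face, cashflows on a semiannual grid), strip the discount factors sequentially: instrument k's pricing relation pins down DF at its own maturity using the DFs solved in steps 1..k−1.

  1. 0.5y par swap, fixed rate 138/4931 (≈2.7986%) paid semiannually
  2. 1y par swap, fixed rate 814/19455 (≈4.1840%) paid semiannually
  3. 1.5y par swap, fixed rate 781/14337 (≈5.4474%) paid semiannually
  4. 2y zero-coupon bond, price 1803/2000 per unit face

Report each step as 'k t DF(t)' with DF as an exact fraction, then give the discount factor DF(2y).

step 1 [0.5y] swap r/2=69/4931: DF=(1 − 69/4931·(0))/(1+69/4931) = 4931/5000 ≈ 0.986200
step 2 [1y] swap r/2=407/19455: DF=(1 − 407/19455·(0.986200))/(1+407/19455) = 9593/10000 ≈ 0.959300
step 3 [1.5y] swap r/2=781/28674: DF=(1 − 781/28674·(0.986200+0.959300))/(1+781/28674) = 9219/10000 ≈ 0.921900
step 4 [2y] zero: DF = P = 1803/2000 ≈ 0.901500

1 1/2 4931/5000
2 1 9593/10000
3 3/2 9219/10000
4 2 1803/2000
DF(2y) = 1803/2000 ≈ 0.901500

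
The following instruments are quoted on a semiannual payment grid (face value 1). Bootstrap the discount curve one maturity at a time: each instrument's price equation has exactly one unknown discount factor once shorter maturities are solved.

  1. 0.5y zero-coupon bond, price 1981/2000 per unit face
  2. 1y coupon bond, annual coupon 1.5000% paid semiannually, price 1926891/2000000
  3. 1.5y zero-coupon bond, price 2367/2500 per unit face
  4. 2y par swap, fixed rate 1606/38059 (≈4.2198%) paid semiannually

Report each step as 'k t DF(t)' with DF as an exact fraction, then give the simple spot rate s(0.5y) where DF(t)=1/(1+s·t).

1 1/2 1981/2000
2 1 9489/10000
3 3/2 2367/2500
4 2 9197/10000
s(0.5y) = (1/(1981/2000) − 1)/(1/2) = 38/1981 ≈ 1.9182%

step 1 [0.5y] zero: DF = P = 1981/2000 ≈ 0.990500
step 2 [1y] bond c/2=3/400: DF=(1926891/2000000 − 3/400·(0.990500))/(1+3/400) = 9489/10000 ≈ 0.948900
step 3 [1.5y] zero: DF = P = 2367/2500 ≈ 0.946800
step 4 [2y] swap r/2=803/38059: DF=(1 − 803/38059·(0.990500+0.948900+0.946800))/(1+803/38059) = 9197/10000 ≈ 0.919700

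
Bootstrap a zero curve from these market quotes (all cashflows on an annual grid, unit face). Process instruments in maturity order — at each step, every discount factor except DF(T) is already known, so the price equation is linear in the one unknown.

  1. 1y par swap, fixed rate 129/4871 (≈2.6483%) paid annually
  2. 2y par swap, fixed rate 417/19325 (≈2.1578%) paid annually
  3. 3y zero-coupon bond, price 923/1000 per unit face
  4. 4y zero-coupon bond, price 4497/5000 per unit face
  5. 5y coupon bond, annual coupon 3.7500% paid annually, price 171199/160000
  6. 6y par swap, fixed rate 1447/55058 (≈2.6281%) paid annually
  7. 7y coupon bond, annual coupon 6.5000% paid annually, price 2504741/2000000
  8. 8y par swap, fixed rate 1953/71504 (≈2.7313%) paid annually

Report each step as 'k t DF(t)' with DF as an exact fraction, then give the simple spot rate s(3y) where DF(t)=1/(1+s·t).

step 1 [1y] swap r/1=129/4871: DF=(1 − 129/4871·(0))/(1+129/4871) = 4871/5000 ≈ 0.974200
step 2 [2y] swap r/1=417/19325: DF=(1 − 417/19325·(0.974200))/(1+417/19325) = 9583/10000 ≈ 0.958300
step 3 [3y] zero: DF = P = 923/1000 ≈ 0.923000
step 4 [4y] zero: DF = P = 4497/5000 ≈ 0.899400
step 5 [5y] bond c/1=3/80: DF=(171199/160000 − 3/80·(0.974200+0.958300+0.923000+0.899400))/(1+3/80) = 2239/2500 ≈ 0.895600
step 6 [6y] swap r/1=1447/55058: DF=(1 − 1447/55058·(0.974200+0.958300+0.923000+0.899400+0.895600))/(1+1447/55058) = 8553/10000 ≈ 0.855300
step 7 [7y] bond c/1=13/200: DF=(2504741/2000000 − 13/200·(0.974200+0.958300+0.923000+0.899400+0.895600+0.855300))/(1+13/200) = 8399/10000 ≈ 0.839900
step 8 [8y] swap r/1=1953/71504: DF=(1 − 1953/71504·(0.974200+0.958300+0.923000+0.899400+0.895600+0.855300+0.839900))/(1+1953/71504) = 8047/10000 ≈ 0.804700

1 1 4871/5000
2 2 9583/10000
3 3 923/1000
4 4 4497/5000
5 5 2239/2500
6 6 8553/10000
7 7 8399/10000
8 8 8047/10000
s(3y) = (1/(923/1000) − 1)/(3) = 77/2769 ≈ 2.7808%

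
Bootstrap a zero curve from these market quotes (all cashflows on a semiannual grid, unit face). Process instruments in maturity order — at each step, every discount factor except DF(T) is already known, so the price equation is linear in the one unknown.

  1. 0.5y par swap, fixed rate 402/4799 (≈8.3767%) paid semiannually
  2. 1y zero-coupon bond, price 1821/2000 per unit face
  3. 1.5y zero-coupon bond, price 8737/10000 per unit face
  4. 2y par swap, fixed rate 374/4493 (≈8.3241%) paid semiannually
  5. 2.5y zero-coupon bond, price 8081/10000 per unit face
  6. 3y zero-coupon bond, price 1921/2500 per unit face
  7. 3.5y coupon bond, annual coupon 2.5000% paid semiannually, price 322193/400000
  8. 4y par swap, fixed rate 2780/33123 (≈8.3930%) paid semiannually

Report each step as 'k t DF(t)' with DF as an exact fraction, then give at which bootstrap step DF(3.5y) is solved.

step 1 [0.5y] swap r/2=201/4799: DF=(1 − 201/4799·(0))/(1+201/4799) = 4799/5000 ≈ 0.959800
step 2 [1y] zero: DF = P = 1821/2000 ≈ 0.910500
step 3 [1.5y] zero: DF = P = 8737/10000 ≈ 0.873700
step 4 [2y] swap r/2=187/4493: DF=(1 − 187/4493·(0.959800+0.910500+0.873700))/(1+187/4493) = 1063/1250 ≈ 0.850400
step 5 [2.5y] zero: DF = P = 8081/10000 ≈ 0.808100
step 6 [3y] zero: DF = P = 1921/2500 ≈ 0.768400
step 7 [3.5y] bond c/2=1/80: DF=(322193/400000 − 1/80·(0.959800+0.910500+0.873700+0.850400+0.808100+0.768400))/(1+1/80) = 7317/10000 ≈ 0.731700
step 8 [4y] swap r/2=1390/33123: DF=(1 − 1390/33123·(0.959800+0.910500+0.873700+0.850400+0.808100+0.768400+0.731700))/(1+1390/33123) = 361/500 ≈ 0.722000

1 1/2 4799/5000
2 1 1821/2000
3 3/2 8737/10000
4 2 1063/1250
5 5/2 8081/10000
6 3 1921/2500
7 7/2 7317/10000
8 4 361/500
DF(3.5y) is solved at step 7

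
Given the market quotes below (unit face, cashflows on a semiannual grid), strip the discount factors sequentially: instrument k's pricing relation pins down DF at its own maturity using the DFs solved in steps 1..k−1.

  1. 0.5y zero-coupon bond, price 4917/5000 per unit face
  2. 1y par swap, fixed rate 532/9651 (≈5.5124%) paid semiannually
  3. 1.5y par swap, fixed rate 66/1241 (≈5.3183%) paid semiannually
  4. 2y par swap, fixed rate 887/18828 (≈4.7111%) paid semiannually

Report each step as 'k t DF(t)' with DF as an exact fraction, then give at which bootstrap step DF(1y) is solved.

step 1 [0.5y] zero: DF = P = 4917/5000 ≈ 0.983400
step 2 [1y] swap r/2=266/9651: DF=(1 − 266/9651·(0.983400))/(1+266/9651) = 2367/2500 ≈ 0.946800
step 3 [1.5y] swap r/2=33/1241: DF=(1 − 33/1241·(0.983400+0.946800))/(1+33/1241) = 9241/10000 ≈ 0.924100
step 4 [2y] swap r/2=887/37656: DF=(1 − 887/37656·(0.983400+0.946800+0.924100))/(1+887/37656) = 9113/10000 ≈ 0.911300

1 1/2 4917/5000
2 1 2367/2500
3 3/2 9241/10000
4 2 9113/10000
DF(1y) is solved at step 2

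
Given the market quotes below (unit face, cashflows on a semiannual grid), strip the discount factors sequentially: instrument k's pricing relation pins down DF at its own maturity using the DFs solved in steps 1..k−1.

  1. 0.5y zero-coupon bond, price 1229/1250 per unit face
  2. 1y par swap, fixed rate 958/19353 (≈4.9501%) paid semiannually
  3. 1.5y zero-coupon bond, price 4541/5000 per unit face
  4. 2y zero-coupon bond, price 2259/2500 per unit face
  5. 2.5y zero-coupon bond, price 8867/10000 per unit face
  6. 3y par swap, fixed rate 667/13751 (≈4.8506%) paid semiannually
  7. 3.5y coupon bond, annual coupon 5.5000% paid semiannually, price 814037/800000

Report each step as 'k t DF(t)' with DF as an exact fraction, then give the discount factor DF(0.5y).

step 1 [0.5y] zero: DF = P = 1229/1250 ≈ 0.983200
step 2 [1y] swap r/2=479/19353: DF=(1 − 479/19353·(0.983200))/(1+479/19353) = 9521/10000 ≈ 0.952100
step 3 [1.5y] zero: DF = P = 4541/5000 ≈ 0.908200
step 4 [2y] zero: DF = P = 2259/2500 ≈ 0.903600
step 5 [2.5y] zero: DF = P = 8867/10000 ≈ 0.886700
step 6 [3y] swap r/2=667/27502: DF=(1 − 667/27502·(0.983200+0.952100+0.908200+0.903600+0.886700))/(1+667/27502) = 4333/5000 ≈ 0.866600
step 7 [3.5y] bond c/2=11/400: DF=(814037/800000 − 11/400·(0.983200+0.952100+0.908200+0.903600+0.886700+0.866600))/(1+11/400) = 8431/10000 ≈ 0.843100

1 1/2 1229/1250
2 1 9521/10000
3 3/2 4541/5000
4 2 2259/2500
5 5/2 8867/10000
6 3 4333/5000
7 7/2 8431/10000
DF(0.5y) = 1229/1250 ≈ 0.983200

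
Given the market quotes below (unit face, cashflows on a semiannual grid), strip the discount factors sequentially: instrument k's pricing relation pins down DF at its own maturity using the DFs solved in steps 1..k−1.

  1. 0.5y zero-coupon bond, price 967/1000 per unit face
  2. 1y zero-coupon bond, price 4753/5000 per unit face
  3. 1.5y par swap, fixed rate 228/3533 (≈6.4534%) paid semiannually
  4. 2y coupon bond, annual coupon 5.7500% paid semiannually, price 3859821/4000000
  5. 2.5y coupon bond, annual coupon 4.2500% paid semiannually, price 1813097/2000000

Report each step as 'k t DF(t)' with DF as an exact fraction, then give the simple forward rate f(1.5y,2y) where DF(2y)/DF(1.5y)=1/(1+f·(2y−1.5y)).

1 1/2 967/1000
2 1 4753/5000
3 3/2 568/625
4 2 859/1000
5 5/2 811/1000
f(1.5y,2y) = ((568/625)/(859/1000) − 1)/(1/2) = 498/4295 ≈ 11.5949%

step 1 [0.5y] zero: DF = P = 967/1000 ≈ 0.967000
step 2 [1y] zero: DF = P = 4753/5000 ≈ 0.950600
step 3 [1.5y] swap r/2=114/3533: DF=(1 − 114/3533·(0.967000+0.950600))/(1+114/3533) = 568/625 ≈ 0.908800
step 4 [2y] bond c/2=23/800: DF=(3859821/4000000 − 23/800·(0.967000+0.950600+0.908800))/(1+23/800) = 859/1000 ≈ 0.859000
step 5 [2.5y] bond c/2=17/800: DF=(1813097/2000000 − 17/800·(0.967000+0.950600+0.908800+0.859000))/(1+17/800) = 811/1000 ≈ 0.811000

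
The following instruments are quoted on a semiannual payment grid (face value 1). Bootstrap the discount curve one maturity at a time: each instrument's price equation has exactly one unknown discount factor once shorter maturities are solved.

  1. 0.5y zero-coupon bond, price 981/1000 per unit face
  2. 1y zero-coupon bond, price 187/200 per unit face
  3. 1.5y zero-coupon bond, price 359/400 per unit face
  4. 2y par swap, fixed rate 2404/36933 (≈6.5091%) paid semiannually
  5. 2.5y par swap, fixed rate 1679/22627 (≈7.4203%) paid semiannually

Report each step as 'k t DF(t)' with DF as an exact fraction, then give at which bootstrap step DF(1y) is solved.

step 1 [0.5y] zero: DF = P = 981/1000 ≈ 0.981000
step 2 [1y] zero: DF = P = 187/200 ≈ 0.935000
step 3 [1.5y] zero: DF = P = 359/400 ≈ 0.897500
step 4 [2y] swap r/2=1202/36933: DF=(1 − 1202/36933·(0.981000+0.935000+0.897500))/(1+1202/36933) = 4399/5000 ≈ 0.879800
step 5 [2.5y] swap r/2=1679/45254: DF=(1 − 1679/45254·(0.981000+0.935000+0.897500+0.879800))/(1+1679/45254) = 8321/10000 ≈ 0.832100

1 1/2 981/1000
2 1 187/200
3 3/2 359/400
4 2 4399/5000
5 5/2 8321/10000
DF(1y) is solved at step 2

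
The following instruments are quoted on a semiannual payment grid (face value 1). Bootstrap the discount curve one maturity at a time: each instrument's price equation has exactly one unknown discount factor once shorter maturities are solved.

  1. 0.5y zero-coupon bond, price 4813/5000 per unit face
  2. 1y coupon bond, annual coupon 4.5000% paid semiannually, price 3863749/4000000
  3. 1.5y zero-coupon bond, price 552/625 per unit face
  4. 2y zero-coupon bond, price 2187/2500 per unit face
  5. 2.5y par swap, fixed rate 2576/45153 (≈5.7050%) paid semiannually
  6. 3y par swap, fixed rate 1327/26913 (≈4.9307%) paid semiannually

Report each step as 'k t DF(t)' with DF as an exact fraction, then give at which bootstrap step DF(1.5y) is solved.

1 1/2 4813/5000
2 1 1847/2000
3 3/2 552/625
4 2 2187/2500
5 5/2 1089/1250
6 3 8673/10000
DF(1.5y) is solved at step 3

step 1 [0.5y] zero: DF = P = 4813/5000 ≈ 0.962600
step 2 [1y] bond c/2=9/400: DF=(3863749/4000000 − 9/400·(0.962600))/(1+9/400) = 1847/2000 ≈ 0.923500
step 3 [1.5y] zero: DF = P = 552/625 ≈ 0.883200
step 4 [2y] zero: DF = P = 2187/2500 ≈ 0.874800
step 5 [2.5y] swap r/2=1288/45153: DF=(1 − 1288/45153·(0.962600+0.923500+0.883200+0.874800))/(1+1288/45153) = 1089/1250 ≈ 0.871200
step 6 [3y] swap r/2=1327/53826: DF=(1 − 1327/53826·(0.962600+0.923500+0.883200+0.874800+0.871200))/(1+1327/53826) = 8673/10000 ≈ 0.867300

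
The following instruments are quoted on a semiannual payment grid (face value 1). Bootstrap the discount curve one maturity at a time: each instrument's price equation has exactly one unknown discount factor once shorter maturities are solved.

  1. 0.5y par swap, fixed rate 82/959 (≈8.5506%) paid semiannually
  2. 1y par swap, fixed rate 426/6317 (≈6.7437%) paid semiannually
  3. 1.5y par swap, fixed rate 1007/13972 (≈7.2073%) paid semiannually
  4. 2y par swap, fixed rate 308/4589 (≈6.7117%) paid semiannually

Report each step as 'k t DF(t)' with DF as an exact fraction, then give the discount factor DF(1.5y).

1 1/2 959/1000
2 1 9361/10000
3 3/2 8993/10000
4 2 548/625
DF(1.5y) = 8993/10000 ≈ 0.899300

step 1 [0.5y] swap r/2=41/959: DF=(1 − 41/959·(0))/(1+41/959) = 959/1000 ≈ 0.959000
step 2 [1y] swap r/2=213/6317: DF=(1 − 213/6317·(0.959000))/(1+213/6317) = 9361/10000 ≈ 0.936100
step 3 [1.5y] swap r/2=1007/27944: DF=(1 − 1007/27944·(0.959000+0.936100))/(1+1007/27944) = 8993/10000 ≈ 0.899300
step 4 [2y] swap r/2=154/4589: DF=(1 − 154/4589·(0.959000+0.936100+0.899300))/(1+154/4589) = 548/625 ≈ 0.876800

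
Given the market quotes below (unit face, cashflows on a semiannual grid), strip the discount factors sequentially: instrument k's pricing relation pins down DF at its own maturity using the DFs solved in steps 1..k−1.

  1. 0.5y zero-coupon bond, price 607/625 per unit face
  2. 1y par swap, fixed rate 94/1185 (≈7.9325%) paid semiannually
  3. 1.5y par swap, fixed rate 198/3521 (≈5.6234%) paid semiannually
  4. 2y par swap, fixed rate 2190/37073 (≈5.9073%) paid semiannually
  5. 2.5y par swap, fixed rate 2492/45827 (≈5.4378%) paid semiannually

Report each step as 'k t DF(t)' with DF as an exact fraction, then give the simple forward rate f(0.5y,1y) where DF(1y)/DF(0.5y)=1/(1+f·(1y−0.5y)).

1 1/2 607/625
2 1 578/625
3 3/2 1151/1250
4 2 1781/2000
5 5/2 4377/5000
f(0.5y,1y) = ((607/625)/(578/625) − 1)/(1/2) = 29/289 ≈ 10.0346%

step 1 [0.5y] zero: DF = P = 607/625 ≈ 0.971200
step 2 [1y] swap r/2=47/1185: DF=(1 − 47/1185·(0.971200))/(1+47/1185) = 578/625 ≈ 0.924800
step 3 [1.5y] swap r/2=99/3521: DF=(1 − 99/3521·(0.971200+0.924800))/(1+99/3521) = 1151/1250 ≈ 0.920800
step 4 [2y] swap r/2=1095/37073: DF=(1 − 1095/37073·(0.971200+0.924800+0.920800))/(1+1095/37073) = 1781/2000 ≈ 0.890500
step 5 [2.5y] swap r/2=1246/45827: DF=(1 − 1246/45827·(0.971200+0.924800+0.920800+0.890500))/(1+1246/45827) = 4377/5000 ≈ 0.875400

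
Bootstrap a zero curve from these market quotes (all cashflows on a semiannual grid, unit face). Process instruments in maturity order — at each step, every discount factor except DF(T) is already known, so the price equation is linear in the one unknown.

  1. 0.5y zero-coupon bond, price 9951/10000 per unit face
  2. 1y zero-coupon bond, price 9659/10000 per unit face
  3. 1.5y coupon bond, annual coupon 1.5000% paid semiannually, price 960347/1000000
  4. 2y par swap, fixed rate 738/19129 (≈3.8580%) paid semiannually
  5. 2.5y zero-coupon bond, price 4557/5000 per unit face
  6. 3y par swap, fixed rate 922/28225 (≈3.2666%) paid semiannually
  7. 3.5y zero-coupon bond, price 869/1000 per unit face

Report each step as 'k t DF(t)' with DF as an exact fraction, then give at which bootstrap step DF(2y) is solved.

1 1/2 9951/10000
2 1 9659/10000
3 3/2 4693/5000
4 2 4631/5000
5 5/2 4557/5000
6 3 4539/5000
7 7/2 869/1000
DF(2y) is solved at step 4

step 1 [0.5y] zero: DF = P = 9951/10000 ≈ 0.995100
step 2 [1y] zero: DF = P = 9659/10000 ≈ 0.965900
step 3 [1.5y] bond c/2=3/400: DF=(960347/1000000 − 3/400·(0.995100+0.965900))/(1+3/400) = 4693/5000 ≈ 0.938600
step 4 [2y] swap r/2=369/19129: DF=(1 − 369/19129·(0.995100+0.965900+0.938600))/(1+369/19129) = 4631/5000 ≈ 0.926200
step 5 [2.5y] zero: DF = P = 4557/5000 ≈ 0.911400
step 6 [3y] swap r/2=461/28225: DF=(1 − 461/28225·(0.995100+0.965900+0.938600+0.926200+0.911400))/(1+461/28225) = 4539/5000 ≈ 0.907800
step 7 [3.5y] zero: DF = P = 869/1000 ≈ 0.869000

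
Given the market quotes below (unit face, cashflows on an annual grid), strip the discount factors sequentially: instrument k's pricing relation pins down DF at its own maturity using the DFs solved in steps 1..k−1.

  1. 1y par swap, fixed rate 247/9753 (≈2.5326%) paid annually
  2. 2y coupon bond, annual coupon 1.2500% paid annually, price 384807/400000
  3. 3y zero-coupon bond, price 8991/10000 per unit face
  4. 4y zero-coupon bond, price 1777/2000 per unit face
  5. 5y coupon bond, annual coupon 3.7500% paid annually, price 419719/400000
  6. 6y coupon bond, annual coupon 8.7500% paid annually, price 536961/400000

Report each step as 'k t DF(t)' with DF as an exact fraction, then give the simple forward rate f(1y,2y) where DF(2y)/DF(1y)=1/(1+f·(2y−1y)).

step 1 [1y] swap r/1=247/9753: DF=(1 − 247/9753·(0))/(1+247/9753) = 9753/10000 ≈ 0.975300
step 2 [2y] bond c/1=1/80: DF=(384807/400000 − 1/80·(0.975300))/(1+1/80) = 9381/10000 ≈ 0.938100
step 3 [3y] zero: DF = P = 8991/10000 ≈ 0.899100
step 4 [4y] zero: DF = P = 1777/2000 ≈ 0.888500
step 5 [5y] bond c/1=3/80: DF=(419719/400000 − 3/80·(0.975300+0.938100+0.899100+0.888500))/(1+3/80) = 1097/1250 ≈ 0.877600
step 6 [6y] bond c/1=7/80: DF=(536961/400000 − 7/80·(0.975300+0.938100+0.899100+0.888500+0.877600))/(1+7/80) = 433/500 ≈ 0.866000

1 1 9753/10000
2 2 9381/10000
3 3 8991/10000
4 4 1777/2000
5 5 1097/1250
6 6 433/500
f(1y,2y) = ((9753/10000)/(9381/10000) − 1)/(1) = 124/3127 ≈ 3.9655%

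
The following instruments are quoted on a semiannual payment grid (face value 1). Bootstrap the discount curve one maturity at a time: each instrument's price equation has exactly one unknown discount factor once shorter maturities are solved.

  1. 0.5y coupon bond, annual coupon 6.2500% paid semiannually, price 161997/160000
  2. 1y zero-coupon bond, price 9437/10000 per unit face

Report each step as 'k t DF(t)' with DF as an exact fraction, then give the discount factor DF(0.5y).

1 1/2 4909/5000
2 1 9437/10000
DF(0.5y) = 4909/5000 ≈ 0.981800

step 1 [0.5y] bond c/2=1/32: DF=(161997/160000 − 1/32·(0))/(1+1/32) = 4909/5000 ≈ 0.981800
step 2 [1y] zero: DF = P = 9437/10000 ≈ 0.943700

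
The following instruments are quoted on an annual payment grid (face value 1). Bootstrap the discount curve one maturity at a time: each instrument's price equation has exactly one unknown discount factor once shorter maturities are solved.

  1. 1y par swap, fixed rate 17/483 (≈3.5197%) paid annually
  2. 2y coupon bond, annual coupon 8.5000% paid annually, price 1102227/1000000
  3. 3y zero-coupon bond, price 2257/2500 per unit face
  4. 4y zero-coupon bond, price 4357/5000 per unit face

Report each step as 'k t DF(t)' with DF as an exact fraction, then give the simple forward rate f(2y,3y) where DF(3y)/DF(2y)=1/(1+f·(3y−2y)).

1 1 483/500
2 2 4701/5000
3 3 2257/2500
4 4 4357/5000
f(2y,3y) = ((4701/5000)/(2257/2500) − 1)/(1) = 187/4514 ≈ 4.1427%

step 1 [1y] swap r/1=17/483: DF=(1 − 17/483·(0))/(1+17/483) = 483/500 ≈ 0.966000
step 2 [2y] bond c/1=17/200: DF=(1102227/1000000 − 17/200·(0.966000))/(1+17/200) = 4701/5000 ≈ 0.940200
step 3 [3y] zero: DF = P = 2257/2500 ≈ 0.902800
step 4 [4y] zero: DF = P = 4357/5000 ≈ 0.871400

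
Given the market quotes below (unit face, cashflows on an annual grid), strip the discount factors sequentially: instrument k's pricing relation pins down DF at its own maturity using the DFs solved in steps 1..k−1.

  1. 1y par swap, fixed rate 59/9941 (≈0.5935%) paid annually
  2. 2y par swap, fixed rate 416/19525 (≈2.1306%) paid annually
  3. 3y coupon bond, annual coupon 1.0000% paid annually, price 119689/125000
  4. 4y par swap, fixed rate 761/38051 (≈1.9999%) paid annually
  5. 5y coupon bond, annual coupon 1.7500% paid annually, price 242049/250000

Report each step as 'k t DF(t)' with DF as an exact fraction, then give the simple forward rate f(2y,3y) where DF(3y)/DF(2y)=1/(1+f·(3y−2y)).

1 1 9941/10000
2 2 599/625
3 3 9287/10000
4 4 9239/10000
5 5 8861/10000
f(2y,3y) = ((599/625)/(9287/10000) − 1)/(1) = 297/9287 ≈ 3.1980%

step 1 [1y] swap r/1=59/9941: DF=(1 − 59/9941·(0))/(1+59/9941) = 9941/10000 ≈ 0.994100
step 2 [2y] swap r/1=416/19525: DF=(1 − 416/19525·(0.994100))/(1+416/19525) = 599/625 ≈ 0.958400
step 3 [3y] bond c/1=1/100: DF=(119689/125000 − 1/100·(0.994100+0.958400))/(1+1/100) = 9287/10000 ≈ 0.928700
step 4 [4y] swap r/1=761/38051: DF=(1 − 761/38051·(0.994100+0.958400+0.928700))/(1+761/38051) = 9239/10000 ≈ 0.923900
step 5 [5y] bond c/1=7/400: DF=(242049/250000 − 7/400·(0.994100+0.958400+0.928700+0.923900))/(1+7/400) = 8861/10000 ≈ 0.886100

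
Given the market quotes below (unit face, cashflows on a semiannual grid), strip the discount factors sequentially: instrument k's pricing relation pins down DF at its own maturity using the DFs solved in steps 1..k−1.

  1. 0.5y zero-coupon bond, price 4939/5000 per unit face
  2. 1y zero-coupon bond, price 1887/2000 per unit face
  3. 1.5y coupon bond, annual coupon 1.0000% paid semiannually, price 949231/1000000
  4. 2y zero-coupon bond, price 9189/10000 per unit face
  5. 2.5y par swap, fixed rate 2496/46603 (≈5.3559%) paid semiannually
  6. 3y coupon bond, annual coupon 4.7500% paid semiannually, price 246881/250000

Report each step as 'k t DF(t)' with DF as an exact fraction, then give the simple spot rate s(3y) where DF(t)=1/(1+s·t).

step 1 [0.5y] zero: DF = P = 4939/5000 ≈ 0.987800
step 2 [1y] zero: DF = P = 1887/2000 ≈ 0.943500
step 3 [1.5y] bond c/2=1/200: DF=(949231/1000000 − 1/200·(0.987800+0.943500))/(1+1/200) = 9349/10000 ≈ 0.934900
step 4 [2y] zero: DF = P = 9189/10000 ≈ 0.918900
step 5 [2.5y] swap r/2=1248/46603: DF=(1 − 1248/46603·(0.987800+0.943500+0.934900+0.918900))/(1+1248/46603) = 547/625 ≈ 0.875200
step 6 [3y] bond c/2=19/800: DF=(246881/250000 − 19/800·(0.987800+0.943500+0.934900+0.918900+0.875200))/(1+19/800) = 1713/2000 ≈ 0.856500

1 1/2 4939/5000
2 1 1887/2000
3 3/2 9349/10000
4 2 9189/10000
5 5/2 547/625
6 3 1713/2000
s(3y) = (1/(1713/2000) − 1)/(3) = 287/5139 ≈ 5.5847%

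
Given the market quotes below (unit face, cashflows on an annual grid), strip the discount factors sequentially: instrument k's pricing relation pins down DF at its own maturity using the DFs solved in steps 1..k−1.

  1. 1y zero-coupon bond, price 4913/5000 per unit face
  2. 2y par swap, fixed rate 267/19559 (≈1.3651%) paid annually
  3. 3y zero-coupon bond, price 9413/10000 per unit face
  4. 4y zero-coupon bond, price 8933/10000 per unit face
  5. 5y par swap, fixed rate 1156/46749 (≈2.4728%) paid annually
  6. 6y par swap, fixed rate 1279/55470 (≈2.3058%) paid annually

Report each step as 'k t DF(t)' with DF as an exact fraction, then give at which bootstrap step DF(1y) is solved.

step 1 [1y] zero: DF = P = 4913/5000 ≈ 0.982600
step 2 [2y] swap r/1=267/19559: DF=(1 − 267/19559·(0.982600))/(1+267/19559) = 9733/10000 ≈ 0.973300
step 3 [3y] zero: DF = P = 9413/10000 ≈ 0.941300
step 4 [4y] zero: DF = P = 8933/10000 ≈ 0.893300
step 5 [5y] swap r/1=1156/46749: DF=(1 − 1156/46749·(0.982600+0.973300+0.941300+0.893300))/(1+1156/46749) = 2211/2500 ≈ 0.884400
step 6 [6y] swap r/1=1279/55470: DF=(1 − 1279/55470·(0.982600+0.973300+0.941300+0.893300+0.884400))/(1+1279/55470) = 8721/10000 ≈ 0.872100

1 1 4913/5000
2 2 9733/10000
3 3 9413/10000
4 4 8933/10000
5 5 2211/2500
6 6 8721/10000
DF(1y) is solved at step 1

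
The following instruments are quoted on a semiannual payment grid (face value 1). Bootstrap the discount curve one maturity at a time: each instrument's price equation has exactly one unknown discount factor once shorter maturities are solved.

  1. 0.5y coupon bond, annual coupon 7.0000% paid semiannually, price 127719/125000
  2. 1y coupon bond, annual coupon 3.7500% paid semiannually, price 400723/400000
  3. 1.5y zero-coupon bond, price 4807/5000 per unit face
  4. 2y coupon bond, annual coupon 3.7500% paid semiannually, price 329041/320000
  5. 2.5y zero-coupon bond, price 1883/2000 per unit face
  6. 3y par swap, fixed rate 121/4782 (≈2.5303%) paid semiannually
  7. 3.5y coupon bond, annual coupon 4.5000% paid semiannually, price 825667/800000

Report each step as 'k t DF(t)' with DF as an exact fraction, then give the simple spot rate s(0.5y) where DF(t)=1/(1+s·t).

1 1/2 617/625
2 1 2413/2500
3 3/2 4807/5000
4 2 9557/10000
5 5/2 1883/2000
6 3 4637/5000
7 7/2 8831/10000
s(0.5y) = (1/(617/625) − 1)/(1/2) = 16/617 ≈ 2.5932%

step 1 [0.5y] bond c/2=7/200: DF=(127719/125000 − 7/200·(0))/(1+7/200) = 617/625 ≈ 0.987200
step 2 [1y] bond c/2=3/160: DF=(400723/400000 − 3/160·(0.987200))/(1+3/160) = 2413/2500 ≈ 0.965200
step 3 [1.5y] zero: DF = P = 4807/5000 ≈ 0.961400
step 4 [2y] bond c/2=3/160: DF=(329041/320000 − 3/160·(0.987200+0.965200+0.961400))/(1+3/160) = 9557/10000 ≈ 0.955700
step 5 [2.5y] zero: DF = P = 1883/2000 ≈ 0.941500
step 6 [3y] swap r/2=121/9564: DF=(1 − 121/9564·(0.987200+0.965200+0.961400+0.955700+0.941500))/(1+121/9564) = 4637/5000 ≈ 0.927400
step 7 [3.5y] bond c/2=9/400: DF=(825667/800000 − 9/400·(0.987200+0.965200+0.961400+0.955700+0.941500+0.927400))/(1+9/400) = 8831/10000 ≈ 0.883100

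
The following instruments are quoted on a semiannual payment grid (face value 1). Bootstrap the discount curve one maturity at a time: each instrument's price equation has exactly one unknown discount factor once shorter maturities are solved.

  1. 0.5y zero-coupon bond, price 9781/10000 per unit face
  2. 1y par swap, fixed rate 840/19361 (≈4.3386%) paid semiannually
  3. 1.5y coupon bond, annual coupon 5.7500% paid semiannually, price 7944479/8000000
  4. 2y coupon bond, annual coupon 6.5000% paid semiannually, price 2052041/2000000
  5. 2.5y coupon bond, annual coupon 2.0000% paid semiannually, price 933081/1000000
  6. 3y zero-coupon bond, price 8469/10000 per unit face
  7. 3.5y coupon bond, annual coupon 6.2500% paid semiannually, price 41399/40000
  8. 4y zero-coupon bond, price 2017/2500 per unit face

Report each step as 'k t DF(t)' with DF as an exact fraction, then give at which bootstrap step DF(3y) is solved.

step 1 [0.5y] zero: DF = P = 9781/10000 ≈ 0.978100
step 2 [1y] swap r/2=420/19361: DF=(1 − 420/19361·(0.978100))/(1+420/19361) = 479/500 ≈ 0.958000
step 3 [1.5y] bond c/2=23/800: DF=(7944479/8000000 − 23/800·(0.978100+0.958000))/(1+23/800) = 1139/1250 ≈ 0.911200
step 4 [2y] bond c/2=13/400: DF=(2052041/2000000 − 13/400·(0.978100+0.958000+0.911200))/(1+13/400) = 9041/10000 ≈ 0.904100
step 5 [2.5y] bond c/2=1/100: DF=(933081/1000000 − 1/100·(0.978100+0.958000+0.911200+0.904100))/(1+1/100) = 8867/10000 ≈ 0.886700
step 6 [3y] zero: DF = P = 8469/10000 ≈ 0.846900
step 7 [3.5y] bond c/2=1/32: DF=(41399/40000 − 1/32·(0.978100+0.958000+0.911200+0.904100+0.886700+0.846900))/(1+1/32) = 4187/5000 ≈ 0.837400
step 8 [4y] zero: DF = P = 2017/2500 ≈ 0.806800

1 1/2 9781/10000
2 1 479/500
3 3/2 1139/1250
4 2 9041/10000
5 5/2 8867/10000
6 3 8469/10000
7 7/2 4187/5000
8 4 2017/2500
DF(3y) is solved at step 6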